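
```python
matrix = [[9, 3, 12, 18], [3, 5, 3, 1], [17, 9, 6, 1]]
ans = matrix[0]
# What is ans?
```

matrix has 3 rows. Row 0 is [9, 3, 12, 18].

[9, 3, 12, 18]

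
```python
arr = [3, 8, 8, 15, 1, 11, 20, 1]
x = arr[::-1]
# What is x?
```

arr has length 8. The slice arr[::-1] selects indices [7, 6, 5, 4, 3, 2, 1, 0] (7->1, 6->20, 5->11, 4->1, 3->15, 2->8, 1->8, 0->3), giving [1, 20, 11, 1, 15, 8, 8, 3].

[1, 20, 11, 1, 15, 8, 8, 3]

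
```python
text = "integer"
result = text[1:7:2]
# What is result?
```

text has length 7. The slice text[1:7:2] selects indices [1, 3, 5] (1->'n', 3->'e', 5->'e'), giving 'nee'.

'nee'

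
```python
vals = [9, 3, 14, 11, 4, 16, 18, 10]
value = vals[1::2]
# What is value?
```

vals has length 8. The slice vals[1::2] selects indices [1, 3, 5, 7] (1->3, 3->11, 5->16, 7->10), giving [3, 11, 16, 10].

[3, 11, 16, 10]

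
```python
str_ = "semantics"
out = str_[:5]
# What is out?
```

str_ has length 9. The slice str_[:5] selects indices [0, 1, 2, 3, 4] (0->'s', 1->'e', 2->'m', 3->'a', 4->'n'), giving 'seman'.

'seman'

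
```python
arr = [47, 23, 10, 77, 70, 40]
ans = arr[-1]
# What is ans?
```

arr has length 6. Negative index -1 maps to positive index 6 + (-1) = 5. arr[5] = 40.

40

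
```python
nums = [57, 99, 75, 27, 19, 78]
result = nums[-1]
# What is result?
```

nums has length 6. Negative index -1 maps to positive index 6 + (-1) = 5. nums[5] = 78.

78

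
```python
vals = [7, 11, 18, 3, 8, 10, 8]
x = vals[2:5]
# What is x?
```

vals has length 7. The slice vals[2:5] selects indices [2, 3, 4] (2->18, 3->3, 4->8), giving [18, 3, 8].

[18, 3, 8]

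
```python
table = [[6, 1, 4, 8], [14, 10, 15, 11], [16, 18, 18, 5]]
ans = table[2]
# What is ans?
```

table has 3 rows. Row 2 is [16, 18, 18, 5].

[16, 18, 18, 5]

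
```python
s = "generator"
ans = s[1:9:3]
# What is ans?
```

s has length 9. The slice s[1:9:3] selects indices [1, 4, 7] (1->'e', 4->'r', 7->'o'), giving 'ero'.

'ero'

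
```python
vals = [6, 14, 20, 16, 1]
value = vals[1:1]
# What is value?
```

vals has length 5. The slice vals[1:1] resolves to an empty index range, so the result is [].

[]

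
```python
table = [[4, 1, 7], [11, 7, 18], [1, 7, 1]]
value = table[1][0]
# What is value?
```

table[1] = [11, 7, 18]. Taking column 0 of that row yields 11.

11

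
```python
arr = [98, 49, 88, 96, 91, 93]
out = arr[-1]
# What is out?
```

arr has length 6. Negative index -1 maps to positive index 6 + (-1) = 5. arr[5] = 93.

93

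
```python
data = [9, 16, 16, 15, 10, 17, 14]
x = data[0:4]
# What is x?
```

data has length 7. The slice data[0:4] selects indices [0, 1, 2, 3] (0->9, 1->16, 2->16, 3->15), giving [9, 16, 16, 15].

[9, 16, 16, 15]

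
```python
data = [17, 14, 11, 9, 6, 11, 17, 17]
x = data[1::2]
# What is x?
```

data has length 8. The slice data[1::2] selects indices [1, 3, 5, 7] (1->14, 3->9, 5->11, 7->17), giving [14, 9, 11, 17].

[14, 9, 11, 17]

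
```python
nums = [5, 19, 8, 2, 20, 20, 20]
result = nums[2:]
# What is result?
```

nums has length 7. The slice nums[2:] selects indices [2, 3, 4, 5, 6] (2->8, 3->2, 4->20, 5->20, 6->20), giving [8, 2, 20, 20, 20].

[8, 2, 20, 20, 20]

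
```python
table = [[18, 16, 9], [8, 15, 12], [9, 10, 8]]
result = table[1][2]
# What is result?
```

table[1] = [8, 15, 12]. Taking column 2 of that row yields 12.

12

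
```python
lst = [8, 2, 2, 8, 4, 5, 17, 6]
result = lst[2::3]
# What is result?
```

lst has length 8. The slice lst[2::3] selects indices [2, 5] (2->2, 5->5), giving [2, 5].

[2, 5]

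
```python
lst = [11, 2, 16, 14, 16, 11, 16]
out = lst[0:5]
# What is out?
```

lst has length 7. The slice lst[0:5] selects indices [0, 1, 2, 3, 4] (0->11, 1->2, 2->16, 3->14, 4->16), giving [11, 2, 16, 14, 16].

[11, 2, 16, 14, 16]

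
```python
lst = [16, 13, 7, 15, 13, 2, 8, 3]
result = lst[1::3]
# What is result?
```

lst has length 8. The slice lst[1::3] selects indices [1, 4, 7] (1->13, 4->13, 7->3), giving [13, 13, 3].

[13, 13, 3]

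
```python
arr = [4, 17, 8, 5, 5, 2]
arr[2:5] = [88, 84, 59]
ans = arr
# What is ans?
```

arr starts as [4, 17, 8, 5, 5, 2] (length 6). The slice arr[2:5] covers indices [2, 3, 4] with values [8, 5, 5]. Replacing that slice with [88, 84, 59] (same length) produces [4, 17, 88, 84, 59, 2].

[4, 17, 88, 84, 59, 2]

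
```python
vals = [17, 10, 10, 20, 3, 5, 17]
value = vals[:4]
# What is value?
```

vals has length 7. The slice vals[:4] selects indices [0, 1, 2, 3] (0->17, 1->10, 2->10, 3->20), giving [17, 10, 10, 20].

[17, 10, 10, 20]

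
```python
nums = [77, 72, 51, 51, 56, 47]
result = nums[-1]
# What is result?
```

nums has length 6. Negative index -1 maps to positive index 6 + (-1) = 5. nums[5] = 47.

47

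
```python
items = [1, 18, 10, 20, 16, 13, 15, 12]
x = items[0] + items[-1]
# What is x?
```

items has length 8. items[0] = 1.
items has length 8. Negative index -1 maps to positive index 8 + (-1) = 7. items[7] = 12.
Sum: 1 + 12 = 13.

13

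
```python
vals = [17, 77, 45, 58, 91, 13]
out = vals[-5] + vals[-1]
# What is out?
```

vals has length 6. Negative index -5 maps to positive index 6 + (-5) = 1. vals[1] = 77.
vals has length 6. Negative index -1 maps to positive index 6 + (-1) = 5. vals[5] = 13.
Sum: 77 + 13 = 90.

90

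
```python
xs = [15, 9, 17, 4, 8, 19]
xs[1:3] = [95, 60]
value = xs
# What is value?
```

xs starts as [15, 9, 17, 4, 8, 19] (length 6). The slice xs[1:3] covers indices [1, 2] with values [9, 17]. Replacing that slice with [95, 60] (same length) produces [15, 95, 60, 4, 8, 19].

[15, 95, 60, 4, 8, 19]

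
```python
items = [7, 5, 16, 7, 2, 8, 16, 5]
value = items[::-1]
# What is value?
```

items has length 8. The slice items[::-1] selects indices [7, 6, 5, 4, 3, 2, 1, 0] (7->5, 6->16, 5->8, 4->2, 3->7, 2->16, 1->5, 0->7), giving [5, 16, 8, 2, 7, 16, 5, 7].

[5, 16, 8, 2, 7, 16, 5, 7]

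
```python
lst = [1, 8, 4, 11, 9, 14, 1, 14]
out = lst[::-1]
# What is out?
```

lst has length 8. The slice lst[::-1] selects indices [7, 6, 5, 4, 3, 2, 1, 0] (7->14, 6->1, 5->14, 4->9, 3->11, 2->4, 1->8, 0->1), giving [14, 1, 14, 9, 11, 4, 8, 1].

[14, 1, 14, 9, 11, 4, 8, 1]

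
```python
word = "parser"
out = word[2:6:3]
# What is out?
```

word has length 6. The slice word[2:6:3] selects indices [2, 5] (2->'r', 5->'r'), giving 'rr'.

'rr'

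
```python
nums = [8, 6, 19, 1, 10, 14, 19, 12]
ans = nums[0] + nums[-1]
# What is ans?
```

nums has length 8. nums[0] = 8.
nums has length 8. Negative index -1 maps to positive index 8 + (-1) = 7. nums[7] = 12.
Sum: 8 + 12 = 20.

20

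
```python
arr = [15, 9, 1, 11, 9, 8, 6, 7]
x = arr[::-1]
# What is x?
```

arr has length 8. The slice arr[::-1] selects indices [7, 6, 5, 4, 3, 2, 1, 0] (7->7, 6->6, 5->8, 4->9, 3->11, 2->1, 1->9, 0->15), giving [7, 6, 8, 9, 11, 1, 9, 15].

[7, 6, 8, 9, 11, 1, 9, 15]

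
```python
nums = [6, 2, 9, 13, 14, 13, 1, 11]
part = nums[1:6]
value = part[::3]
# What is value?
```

nums has length 8. The slice nums[1:6] selects indices [1, 2, 3, 4, 5] (1->2, 2->9, 3->13, 4->14, 5->13), giving [2, 9, 13, 14, 13]. So part = [2, 9, 13, 14, 13]. part has length 5. The slice part[::3] selects indices [0, 3] (0->2, 3->14), giving [2, 14].

[2, 14]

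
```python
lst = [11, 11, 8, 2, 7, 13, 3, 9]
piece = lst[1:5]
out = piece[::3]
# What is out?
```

lst has length 8. The slice lst[1:5] selects indices [1, 2, 3, 4] (1->11, 2->8, 3->2, 4->7), giving [11, 8, 2, 7]. So piece = [11, 8, 2, 7]. piece has length 4. The slice piece[::3] selects indices [0, 3] (0->11, 3->7), giving [11, 7].

[11, 7]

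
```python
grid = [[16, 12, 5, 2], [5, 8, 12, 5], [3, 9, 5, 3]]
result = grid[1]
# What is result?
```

grid has 3 rows. Row 1 is [5, 8, 12, 5].

[5, 8, 12, 5]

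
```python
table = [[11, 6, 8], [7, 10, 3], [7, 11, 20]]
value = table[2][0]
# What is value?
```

table[2] = [7, 11, 20]. Taking column 0 of that row yields 7.

7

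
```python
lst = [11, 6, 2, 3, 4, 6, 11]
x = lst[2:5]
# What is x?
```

lst has length 7. The slice lst[2:5] selects indices [2, 3, 4] (2->2, 3->3, 4->4), giving [2, 3, 4].

[2, 3, 4]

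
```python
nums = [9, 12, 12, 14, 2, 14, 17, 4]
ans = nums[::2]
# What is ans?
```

nums has length 8. The slice nums[::2] selects indices [0, 2, 4, 6] (0->9, 2->12, 4->2, 6->17), giving [9, 12, 2, 17].

[9, 12, 2, 17]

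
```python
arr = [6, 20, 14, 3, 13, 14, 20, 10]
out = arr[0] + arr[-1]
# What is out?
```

arr has length 8. arr[0] = 6.
arr has length 8. Negative index -1 maps to positive index 8 + (-1) = 7. arr[7] = 10.
Sum: 6 + 10 = 16.

16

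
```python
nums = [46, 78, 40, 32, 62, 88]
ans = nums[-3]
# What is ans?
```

nums has length 6. Negative index -3 maps to positive index 6 + (-3) = 3. nums[3] = 32.

32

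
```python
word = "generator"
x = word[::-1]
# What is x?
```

word has length 9. The slice word[::-1] selects indices [8, 7, 6, 5, 4, 3, 2, 1, 0] (8->'r', 7->'o', 6->'t', 5->'a', 4->'r', 3->'e', 2->'n', 1->'e', 0->'g'), giving 'rotareneg'.

'rotareneg'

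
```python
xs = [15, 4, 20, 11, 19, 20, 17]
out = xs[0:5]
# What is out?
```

xs has length 7. The slice xs[0:5] selects indices [0, 1, 2, 3, 4] (0->15, 1->4, 2->20, 3->11, 4->19), giving [15, 4, 20, 11, 19].

[15, 4, 20, 11, 19]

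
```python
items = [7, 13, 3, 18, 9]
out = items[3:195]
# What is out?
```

items has length 5. The slice items[3:195] selects indices [3, 4] (3->18, 4->9), giving [18, 9].

[18, 9]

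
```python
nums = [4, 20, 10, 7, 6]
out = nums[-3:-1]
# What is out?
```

nums has length 5. The slice nums[-3:-1] selects indices [2, 3] (2->10, 3->7), giving [10, 7].

[10, 7]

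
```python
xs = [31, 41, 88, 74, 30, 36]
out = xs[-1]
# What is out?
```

xs has length 6. Negative index -1 maps to positive index 6 + (-1) = 5. xs[5] = 36.

36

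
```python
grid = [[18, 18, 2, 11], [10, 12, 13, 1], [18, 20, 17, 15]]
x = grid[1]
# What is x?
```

grid has 3 rows. Row 1 is [10, 12, 13, 1].

[10, 12, 13, 1]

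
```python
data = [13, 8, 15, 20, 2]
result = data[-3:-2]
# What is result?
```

data has length 5. The slice data[-3:-2] selects indices [2] (2->15), giving [15].

[15]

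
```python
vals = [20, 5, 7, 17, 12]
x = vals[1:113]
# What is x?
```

vals has length 5. The slice vals[1:113] selects indices [1, 2, 3, 4] (1->5, 2->7, 3->17, 4->12), giving [5, 7, 17, 12].

[5, 7, 17, 12]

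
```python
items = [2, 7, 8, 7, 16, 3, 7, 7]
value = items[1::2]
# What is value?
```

items has length 8. The slice items[1::2] selects indices [1, 3, 5, 7] (1->7, 3->7, 5->3, 7->7), giving [7, 7, 3, 7].

[7, 7, 3, 7]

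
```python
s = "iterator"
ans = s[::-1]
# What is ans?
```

s has length 8. The slice s[::-1] selects indices [7, 6, 5, 4, 3, 2, 1, 0] (7->'r', 6->'o', 5->'t', 4->'a', 3->'r', 2->'e', 1->'t', 0->'i'), giving 'rotareti'.

'rotareti'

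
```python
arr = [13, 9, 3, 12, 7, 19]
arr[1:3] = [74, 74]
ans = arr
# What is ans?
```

arr starts as [13, 9, 3, 12, 7, 19] (length 6). The slice arr[1:3] covers indices [1, 2] with values [9, 3]. Replacing that slice with [74, 74] (same length) produces [13, 74, 74, 12, 7, 19].

[13, 74, 74, 12, 7, 19]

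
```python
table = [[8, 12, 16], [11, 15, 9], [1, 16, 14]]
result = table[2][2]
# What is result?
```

table[2] = [1, 16, 14]. Taking column 2 of that row yields 14.

14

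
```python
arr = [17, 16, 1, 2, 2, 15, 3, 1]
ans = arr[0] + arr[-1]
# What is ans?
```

arr has length 8. arr[0] = 17.
arr has length 8. Negative index -1 maps to positive index 8 + (-1) = 7. arr[7] = 1.
Sum: 17 + 1 = 18.

18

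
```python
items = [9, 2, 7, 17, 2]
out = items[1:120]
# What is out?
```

items has length 5. The slice items[1:120] selects indices [1, 2, 3, 4] (1->2, 2->7, 3->17, 4->2), giving [2, 7, 17, 2].

[2, 7, 17, 2]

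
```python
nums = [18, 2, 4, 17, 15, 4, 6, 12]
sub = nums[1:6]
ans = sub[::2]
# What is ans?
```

nums has length 8. The slice nums[1:6] selects indices [1, 2, 3, 4, 5] (1->2, 2->4, 3->17, 4->15, 5->4), giving [2, 4, 17, 15, 4]. So sub = [2, 4, 17, 15, 4]. sub has length 5. The slice sub[::2] selects indices [0, 2, 4] (0->2, 2->17, 4->4), giving [2, 17, 4].

[2, 17, 4]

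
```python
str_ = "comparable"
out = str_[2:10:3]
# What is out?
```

str_ has length 10. The slice str_[2:10:3] selects indices [2, 5, 8] (2->'m', 5->'r', 8->'l'), giving 'mrl'.

'mrl'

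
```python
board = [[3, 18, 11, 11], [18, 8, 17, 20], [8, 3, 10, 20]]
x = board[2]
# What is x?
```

board has 3 rows. Row 2 is [8, 3, 10, 20].

[8, 3, 10, 20]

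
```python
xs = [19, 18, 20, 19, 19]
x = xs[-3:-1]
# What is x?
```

xs has length 5. The slice xs[-3:-1] selects indices [2, 3] (2->20, 3->19), giving [20, 19].

[20, 19]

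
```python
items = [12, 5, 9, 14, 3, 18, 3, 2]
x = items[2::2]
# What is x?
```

items has length 8. The slice items[2::2] selects indices [2, 4, 6] (2->9, 4->3, 6->3), giving [9, 3, 3].

[9, 3, 3]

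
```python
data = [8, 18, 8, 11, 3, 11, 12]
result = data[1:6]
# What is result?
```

data has length 7. The slice data[1:6] selects indices [1, 2, 3, 4, 5] (1->18, 2->8, 3->11, 4->3, 5->11), giving [18, 8, 11, 3, 11].

[18, 8, 11, 3, 11]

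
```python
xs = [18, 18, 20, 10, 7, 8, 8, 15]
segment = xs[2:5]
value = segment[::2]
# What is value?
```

xs has length 8. The slice xs[2:5] selects indices [2, 3, 4] (2->20, 3->10, 4->7), giving [20, 10, 7]. So segment = [20, 10, 7]. segment has length 3. The slice segment[::2] selects indices [0, 2] (0->20, 2->7), giving [20, 7].

[20, 7]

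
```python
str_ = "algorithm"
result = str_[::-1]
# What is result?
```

str_ has length 9. The slice str_[::-1] selects indices [8, 7, 6, 5, 4, 3, 2, 1, 0] (8->'m', 7->'h', 6->'t', 5->'i', 4->'r', 3->'o', 2->'g', 1->'l', 0->'a'), giving 'mhtirogla'.

'mhtirogla'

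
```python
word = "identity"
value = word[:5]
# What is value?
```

word has length 8. The slice word[:5] selects indices [0, 1, 2, 3, 4] (0->'i', 1->'d', 2->'e', 3->'n', 4->'t'), giving 'ident'.

'ident'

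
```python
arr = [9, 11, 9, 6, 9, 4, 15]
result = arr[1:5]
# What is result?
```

arr has length 7. The slice arr[1:5] selects indices [1, 2, 3, 4] (1->11, 2->9, 3->6, 4->9), giving [11, 9, 6, 9].

[11, 9, 6, 9]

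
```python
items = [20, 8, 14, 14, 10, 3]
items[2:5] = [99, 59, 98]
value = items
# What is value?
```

items starts as [20, 8, 14, 14, 10, 3] (length 6). The slice items[2:5] covers indices [2, 3, 4] with values [14, 14, 10]. Replacing that slice with [99, 59, 98] (same length) produces [20, 8, 99, 59, 98, 3].

[20, 8, 99, 59, 98, 3]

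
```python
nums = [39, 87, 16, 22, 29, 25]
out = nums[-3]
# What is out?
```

nums has length 6. Negative index -3 maps to positive index 6 + (-3) = 3. nums[3] = 22.

22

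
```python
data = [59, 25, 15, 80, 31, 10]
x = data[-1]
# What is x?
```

data has length 6. Negative index -1 maps to positive index 6 + (-1) = 5. data[5] = 10.

10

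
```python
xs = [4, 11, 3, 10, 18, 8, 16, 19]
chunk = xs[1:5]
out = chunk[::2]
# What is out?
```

xs has length 8. The slice xs[1:5] selects indices [1, 2, 3, 4] (1->11, 2->3, 3->10, 4->18), giving [11, 3, 10, 18]. So chunk = [11, 3, 10, 18]. chunk has length 4. The slice chunk[::2] selects indices [0, 2] (0->11, 2->10), giving [11, 10].

[11, 10]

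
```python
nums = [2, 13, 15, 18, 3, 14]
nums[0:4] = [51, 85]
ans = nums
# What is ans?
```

nums starts as [2, 13, 15, 18, 3, 14] (length 6). The slice nums[0:4] covers indices [0, 1, 2, 3] with values [2, 13, 15, 18]. Replacing that slice with [51, 85] (different length) produces [51, 85, 3, 14].

[51, 85, 3, 14]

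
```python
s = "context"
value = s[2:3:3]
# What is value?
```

s has length 7. The slice s[2:3:3] selects indices [2] (2->'n'), giving 'n'.

'n'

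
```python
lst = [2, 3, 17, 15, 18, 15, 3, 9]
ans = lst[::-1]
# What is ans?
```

lst has length 8. The slice lst[::-1] selects indices [7, 6, 5, 4, 3, 2, 1, 0] (7->9, 6->3, 5->15, 4->18, 3->15, 2->17, 1->3, 0->2), giving [9, 3, 15, 18, 15, 17, 3, 2].

[9, 3, 15, 18, 15, 17, 3, 2]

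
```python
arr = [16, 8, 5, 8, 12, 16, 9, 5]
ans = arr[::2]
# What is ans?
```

arr has length 8. The slice arr[::2] selects indices [0, 2, 4, 6] (0->16, 2->5, 4->12, 6->9), giving [16, 5, 12, 9].

[16, 5, 12, 9]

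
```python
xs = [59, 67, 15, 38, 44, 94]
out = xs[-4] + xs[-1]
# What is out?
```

xs has length 6. Negative index -4 maps to positive index 6 + (-4) = 2. xs[2] = 15.
xs has length 6. Negative index -1 maps to positive index 6 + (-1) = 5. xs[5] = 94.
Sum: 15 + 94 = 109.

109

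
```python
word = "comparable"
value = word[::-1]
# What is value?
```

word has length 10. The slice word[::-1] selects indices [9, 8, 7, 6, 5, 4, 3, 2, 1, 0] (9->'e', 8->'l', 7->'b', 6->'a', 5->'r', 4->'a', 3->'p', 2->'m', 1->'o', 0->'c'), giving 'elbarapmoc'.

'elbarapmoc'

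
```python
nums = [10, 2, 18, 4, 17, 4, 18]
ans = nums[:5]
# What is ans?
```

nums has length 7. The slice nums[:5] selects indices [0, 1, 2, 3, 4] (0->10, 1->2, 2->18, 3->4, 4->17), giving [10, 2, 18, 4, 17].

[10, 2, 18, 4, 17]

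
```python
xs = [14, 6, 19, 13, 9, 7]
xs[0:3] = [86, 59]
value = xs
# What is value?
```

xs starts as [14, 6, 19, 13, 9, 7] (length 6). The slice xs[0:3] covers indices [0, 1, 2] with values [14, 6, 19]. Replacing that slice with [86, 59] (different length) produces [86, 59, 13, 9, 7].

[86, 59, 13, 9, 7]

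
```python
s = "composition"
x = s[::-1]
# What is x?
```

s has length 11. The slice s[::-1] selects indices [10, 9, 8, 7, 6, 5, 4, 3, 2, 1, 0] (10->'n', 9->'o', 8->'i', 7->'t', 6->'i', 5->'s', 4->'o', 3->'p', 2->'m', 1->'o', 0->'c'), giving 'noitisopmoc'.

'noitisopmoc'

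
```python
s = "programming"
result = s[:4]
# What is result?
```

s has length 11. The slice s[:4] selects indices [0, 1, 2, 3] (0->'p', 1->'r', 2->'o', 3->'g'), giving 'prog'.

'prog'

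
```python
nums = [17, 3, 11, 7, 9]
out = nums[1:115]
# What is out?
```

nums has length 5. The slice nums[1:115] selects indices [1, 2, 3, 4] (1->3, 2->11, 3->7, 4->9), giving [3, 11, 7, 9].

[3, 11, 7, 9]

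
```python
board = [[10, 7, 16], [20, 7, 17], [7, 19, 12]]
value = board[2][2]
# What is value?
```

board[2] = [7, 19, 12]. Taking column 2 of that row yields 12.

12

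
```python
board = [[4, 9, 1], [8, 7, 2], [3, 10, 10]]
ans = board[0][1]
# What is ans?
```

board[0] = [4, 9, 1]. Taking column 1 of that row yields 9.

9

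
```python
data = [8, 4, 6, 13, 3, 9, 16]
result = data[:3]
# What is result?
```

data has length 7. The slice data[:3] selects indices [0, 1, 2] (0->8, 1->4, 2->6), giving [8, 4, 6].

[8, 4, 6]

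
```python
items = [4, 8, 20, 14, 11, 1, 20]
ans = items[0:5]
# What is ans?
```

items has length 7. The slice items[0:5] selects indices [0, 1, 2, 3, 4] (0->4, 1->8, 2->20, 3->14, 4->11), giving [4, 8, 20, 14, 11].

[4, 8, 20, 14, 11]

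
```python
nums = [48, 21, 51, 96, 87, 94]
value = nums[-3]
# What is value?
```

nums has length 6. Negative index -3 maps to positive index 6 + (-3) = 3. nums[3] = 96.

96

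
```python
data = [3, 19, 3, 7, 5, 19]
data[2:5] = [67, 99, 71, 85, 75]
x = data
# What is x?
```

data starts as [3, 19, 3, 7, 5, 19] (length 6). The slice data[2:5] covers indices [2, 3, 4] with values [3, 7, 5]. Replacing that slice with [67, 99, 71, 85, 75] (different length) produces [3, 19, 67, 99, 71, 85, 75, 19].

[3, 19, 67, 99, 71, 85, 75, 19]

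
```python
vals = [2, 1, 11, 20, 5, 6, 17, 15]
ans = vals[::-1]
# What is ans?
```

vals has length 8. The slice vals[::-1] selects indices [7, 6, 5, 4, 3, 2, 1, 0] (7->15, 6->17, 5->6, 4->5, 3->20, 2->11, 1->1, 0->2), giving [15, 17, 6, 5, 20, 11, 1, 2].

[15, 17, 6, 5, 20, 11, 1, 2]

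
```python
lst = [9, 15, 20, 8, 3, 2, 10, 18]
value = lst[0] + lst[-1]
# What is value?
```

lst has length 8. lst[0] = 9.
lst has length 8. Negative index -1 maps to positive index 8 + (-1) = 7. lst[7] = 18.
Sum: 9 + 18 = 27.

27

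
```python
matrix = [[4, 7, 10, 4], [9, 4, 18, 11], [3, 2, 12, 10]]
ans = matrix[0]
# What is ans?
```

matrix has 3 rows. Row 0 is [4, 7, 10, 4].

[4, 7, 10, 4]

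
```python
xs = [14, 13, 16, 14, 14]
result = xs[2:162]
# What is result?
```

xs has length 5. The slice xs[2:162] selects indices [2, 3, 4] (2->16, 3->14, 4->14), giving [16, 14, 14].

[16, 14, 14]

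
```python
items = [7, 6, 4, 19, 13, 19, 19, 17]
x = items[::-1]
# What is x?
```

items has length 8. The slice items[::-1] selects indices [7, 6, 5, 4, 3, 2, 1, 0] (7->17, 6->19, 5->19, 4->13, 3->19, 2->4, 1->6, 0->7), giving [17, 19, 19, 13, 19, 4, 6, 7].

[17, 19, 19, 13, 19, 4, 6, 7]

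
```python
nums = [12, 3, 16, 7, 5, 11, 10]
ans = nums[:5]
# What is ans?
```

nums has length 7. The slice nums[:5] selects indices [0, 1, 2, 3, 4] (0->12, 1->3, 2->16, 3->7, 4->5), giving [12, 3, 16, 7, 5].

[12, 3, 16, 7, 5]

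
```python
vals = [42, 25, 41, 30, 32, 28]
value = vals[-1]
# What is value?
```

vals has length 6. Negative index -1 maps to positive index 6 + (-1) = 5. vals[5] = 28.

28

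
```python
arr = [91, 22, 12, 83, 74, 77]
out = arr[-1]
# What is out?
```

arr has length 6. Negative index -1 maps to positive index 6 + (-1) = 5. arr[5] = 77.

77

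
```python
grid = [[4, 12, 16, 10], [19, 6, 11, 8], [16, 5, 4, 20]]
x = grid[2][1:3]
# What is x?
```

grid[2] = [16, 5, 4, 20]. grid[2] has length 4. The slice grid[2][1:3] selects indices [1, 2] (1->5, 2->4), giving [5, 4].

[5, 4]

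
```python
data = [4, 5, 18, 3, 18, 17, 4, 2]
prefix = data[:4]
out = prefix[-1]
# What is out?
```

data has length 8. The slice data[:4] selects indices [0, 1, 2, 3] (0->4, 1->5, 2->18, 3->3), giving [4, 5, 18, 3]. So prefix = [4, 5, 18, 3]. Then prefix[-1] = 3.

3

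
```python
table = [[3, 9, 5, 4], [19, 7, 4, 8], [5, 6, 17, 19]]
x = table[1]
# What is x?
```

table has 3 rows. Row 1 is [19, 7, 4, 8].

[19, 7, 4, 8]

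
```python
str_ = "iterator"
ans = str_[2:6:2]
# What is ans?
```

str_ has length 8. The slice str_[2:6:2] selects indices [2, 4] (2->'e', 4->'a'), giving 'ea'.

'ea'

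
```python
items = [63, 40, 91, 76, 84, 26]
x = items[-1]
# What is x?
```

items has length 6. Negative index -1 maps to positive index 6 + (-1) = 5. items[5] = 26.

26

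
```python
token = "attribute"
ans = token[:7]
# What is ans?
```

token has length 9. The slice token[:7] selects indices [0, 1, 2, 3, 4, 5, 6] (0->'a', 1->'t', 2->'t', 3->'r', 4->'i', 5->'b', 6->'u'), giving 'attribu'.

'attribu'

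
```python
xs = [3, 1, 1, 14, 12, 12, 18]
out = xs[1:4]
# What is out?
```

xs has length 7. The slice xs[1:4] selects indices [1, 2, 3] (1->1, 2->1, 3->14), giving [1, 1, 14].

[1, 1, 14]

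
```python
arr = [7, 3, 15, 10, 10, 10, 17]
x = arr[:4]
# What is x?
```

arr has length 7. The slice arr[:4] selects indices [0, 1, 2, 3] (0->7, 1->3, 2->15, 3->10), giving [7, 3, 15, 10].

[7, 3, 15, 10]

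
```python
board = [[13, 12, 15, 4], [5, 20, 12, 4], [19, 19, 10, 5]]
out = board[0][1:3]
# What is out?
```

board[0] = [13, 12, 15, 4]. board[0] has length 4. The slice board[0][1:3] selects indices [1, 2] (1->12, 2->15), giving [12, 15].

[12, 15]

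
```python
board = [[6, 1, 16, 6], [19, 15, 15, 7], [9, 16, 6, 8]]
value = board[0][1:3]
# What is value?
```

board[0] = [6, 1, 16, 6]. board[0] has length 4. The slice board[0][1:3] selects indices [1, 2] (1->1, 2->16), giving [1, 16].

[1, 16]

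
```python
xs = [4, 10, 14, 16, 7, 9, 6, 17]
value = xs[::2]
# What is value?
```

xs has length 8. The slice xs[::2] selects indices [0, 2, 4, 6] (0->4, 2->14, 4->7, 6->6), giving [4, 14, 7, 6].

[4, 14, 7, 6]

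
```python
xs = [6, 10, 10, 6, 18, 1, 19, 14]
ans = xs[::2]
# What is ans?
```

xs has length 8. The slice xs[::2] selects indices [0, 2, 4, 6] (0->6, 2->10, 4->18, 6->19), giving [6, 10, 18, 19].

[6, 10, 18, 19]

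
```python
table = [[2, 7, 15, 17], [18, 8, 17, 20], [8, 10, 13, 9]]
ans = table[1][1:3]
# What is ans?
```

table[1] = [18, 8, 17, 20]. table[1] has length 4. The slice table[1][1:3] selects indices [1, 2] (1->8, 2->17), giving [8, 17].

[8, 17]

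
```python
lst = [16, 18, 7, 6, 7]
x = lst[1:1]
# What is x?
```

lst has length 5. The slice lst[1:1] resolves to an empty index range, so the result is [].

[]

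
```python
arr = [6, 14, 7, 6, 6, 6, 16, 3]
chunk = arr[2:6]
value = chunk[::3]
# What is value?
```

arr has length 8. The slice arr[2:6] selects indices [2, 3, 4, 5] (2->7, 3->6, 4->6, 5->6), giving [7, 6, 6, 6]. So chunk = [7, 6, 6, 6]. chunk has length 4. The slice chunk[::3] selects indices [0, 3] (0->7, 3->6), giving [7, 6].

[7, 6]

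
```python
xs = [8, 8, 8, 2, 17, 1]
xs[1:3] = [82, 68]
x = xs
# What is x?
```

xs starts as [8, 8, 8, 2, 17, 1] (length 6). The slice xs[1:3] covers indices [1, 2] with values [8, 8]. Replacing that slice with [82, 68] (same length) produces [8, 82, 68, 2, 17, 1].

[8, 82, 68, 2, 17, 1]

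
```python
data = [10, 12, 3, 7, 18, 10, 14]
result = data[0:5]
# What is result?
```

data has length 7. The slice data[0:5] selects indices [0, 1, 2, 3, 4] (0->10, 1->12, 2->3, 3->7, 4->18), giving [10, 12, 3, 7, 18].

[10, 12, 3, 7, 18]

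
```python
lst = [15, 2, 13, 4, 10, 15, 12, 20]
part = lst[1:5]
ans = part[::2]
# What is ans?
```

lst has length 8. The slice lst[1:5] selects indices [1, 2, 3, 4] (1->2, 2->13, 3->4, 4->10), giving [2, 13, 4, 10]. So part = [2, 13, 4, 10]. part has length 4. The slice part[::2] selects indices [0, 2] (0->2, 2->4), giving [2, 4].

[2, 4]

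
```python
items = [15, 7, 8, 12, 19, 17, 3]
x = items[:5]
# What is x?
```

items has length 7. The slice items[:5] selects indices [0, 1, 2, 3, 4] (0->15, 1->7, 2->8, 3->12, 4->19), giving [15, 7, 8, 12, 19].

[15, 7, 8, 12, 19]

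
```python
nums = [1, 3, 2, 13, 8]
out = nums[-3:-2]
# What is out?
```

nums has length 5. The slice nums[-3:-2] selects indices [2] (2->2), giving [2].

[2]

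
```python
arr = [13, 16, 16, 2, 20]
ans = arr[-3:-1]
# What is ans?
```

arr has length 5. The slice arr[-3:-1] selects indices [2, 3] (2->16, 3->2), giving [16, 2].

[16, 2]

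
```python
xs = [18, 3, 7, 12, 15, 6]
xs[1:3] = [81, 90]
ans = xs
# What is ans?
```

xs starts as [18, 3, 7, 12, 15, 6] (length 6). The slice xs[1:3] covers indices [1, 2] with values [3, 7]. Replacing that slice with [81, 90] (same length) produces [18, 81, 90, 12, 15, 6].

[18, 81, 90, 12, 15, 6]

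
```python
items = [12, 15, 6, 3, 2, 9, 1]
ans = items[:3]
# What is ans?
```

items has length 7. The slice items[:3] selects indices [0, 1, 2] (0->12, 1->15, 2->6), giving [12, 15, 6].

[12, 15, 6]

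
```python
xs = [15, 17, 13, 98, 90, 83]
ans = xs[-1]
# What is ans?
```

xs has length 6. Negative index -1 maps to positive index 6 + (-1) = 5. xs[5] = 83.

83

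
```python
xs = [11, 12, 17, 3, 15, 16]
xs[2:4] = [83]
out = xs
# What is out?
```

xs starts as [11, 12, 17, 3, 15, 16] (length 6). The slice xs[2:4] covers indices [2, 3] with values [17, 3]. Replacing that slice with [83] (different length) produces [11, 12, 83, 15, 16].

[11, 12, 83, 15, 16]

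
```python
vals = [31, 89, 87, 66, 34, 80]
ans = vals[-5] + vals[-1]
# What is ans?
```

vals has length 6. Negative index -5 maps to positive index 6 + (-5) = 1. vals[1] = 89.
vals has length 6. Negative index -1 maps to positive index 6 + (-1) = 5. vals[5] = 80.
Sum: 89 + 80 = 169.

169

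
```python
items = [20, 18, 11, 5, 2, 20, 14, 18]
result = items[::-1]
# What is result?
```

items has length 8. The slice items[::-1] selects indices [7, 6, 5, 4, 3, 2, 1, 0] (7->18, 6->14, 5->20, 4->2, 3->5, 2->11, 1->18, 0->20), giving [18, 14, 20, 2, 5, 11, 18, 20].

[18, 14, 20, 2, 5, 11, 18, 20]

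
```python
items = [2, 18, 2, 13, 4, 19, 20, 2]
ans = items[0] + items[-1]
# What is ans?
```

items has length 8. items[0] = 2.
items has length 8. Negative index -1 maps to positive index 8 + (-1) = 7. items[7] = 2.
Sum: 2 + 2 = 4.

4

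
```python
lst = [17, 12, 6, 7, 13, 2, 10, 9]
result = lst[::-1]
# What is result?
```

lst has length 8. The slice lst[::-1] selects indices [7, 6, 5, 4, 3, 2, 1, 0] (7->9, 6->10, 5->2, 4->13, 3->7, 2->6, 1->12, 0->17), giving [9, 10, 2, 13, 7, 6, 12, 17].

[9, 10, 2, 13, 7, 6, 12, 17]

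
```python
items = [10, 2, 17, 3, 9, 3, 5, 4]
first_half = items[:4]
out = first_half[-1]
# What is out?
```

items has length 8. The slice items[:4] selects indices [0, 1, 2, 3] (0->10, 1->2, 2->17, 3->3), giving [10, 2, 17, 3]. So first_half = [10, 2, 17, 3]. Then first_half[-1] = 3.

3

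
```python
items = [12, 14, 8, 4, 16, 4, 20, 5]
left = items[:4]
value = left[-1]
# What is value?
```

items has length 8. The slice items[:4] selects indices [0, 1, 2, 3] (0->12, 1->14, 2->8, 3->4), giving [12, 14, 8, 4]. So left = [12, 14, 8, 4]. Then left[-1] = 4.

4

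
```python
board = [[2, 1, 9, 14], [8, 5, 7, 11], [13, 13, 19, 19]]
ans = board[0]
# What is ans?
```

board has 3 rows. Row 0 is [2, 1, 9, 14].

[2, 1, 9, 14]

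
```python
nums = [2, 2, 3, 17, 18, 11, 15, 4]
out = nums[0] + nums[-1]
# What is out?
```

nums has length 8. nums[0] = 2.
nums has length 8. Negative index -1 maps to positive index 8 + (-1) = 7. nums[7] = 4.
Sum: 2 + 4 = 6.

6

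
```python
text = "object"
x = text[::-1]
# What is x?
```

text has length 6. The slice text[::-1] selects indices [5, 4, 3, 2, 1, 0] (5->'t', 4->'c', 3->'e', 2->'j', 1->'b', 0->'o'), giving 'tcejbo'.

'tcejbo'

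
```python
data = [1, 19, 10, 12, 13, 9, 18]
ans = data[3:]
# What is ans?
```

data has length 7. The slice data[3:] selects indices [3, 4, 5, 6] (3->12, 4->13, 5->9, 6->18), giving [12, 13, 9, 18].

[12, 13, 9, 18]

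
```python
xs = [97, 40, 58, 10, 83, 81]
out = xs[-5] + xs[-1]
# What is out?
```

xs has length 6. Negative index -5 maps to positive index 6 + (-5) = 1. xs[1] = 40.
xs has length 6. Negative index -1 maps to positive index 6 + (-1) = 5. xs[5] = 81.
Sum: 40 + 81 = 121.

121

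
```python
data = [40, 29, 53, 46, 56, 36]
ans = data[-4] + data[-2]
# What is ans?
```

data has length 6. Negative index -4 maps to positive index 6 + (-4) = 2. data[2] = 53.
data has length 6. Negative index -2 maps to positive index 6 + (-2) = 4. data[4] = 56.
Sum: 53 + 56 = 109.

109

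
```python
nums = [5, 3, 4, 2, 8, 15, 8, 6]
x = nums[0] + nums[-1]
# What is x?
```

nums has length 8. nums[0] = 5.
nums has length 8. Negative index -1 maps to positive index 8 + (-1) = 7. nums[7] = 6.
Sum: 5 + 6 = 11.

11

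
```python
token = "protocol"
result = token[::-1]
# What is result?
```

token has length 8. The slice token[::-1] selects indices [7, 6, 5, 4, 3, 2, 1, 0] (7->'l', 6->'o', 5->'c', 4->'o', 3->'t', 2->'o', 1->'r', 0->'p'), giving 'locotorp'.

'locotorp'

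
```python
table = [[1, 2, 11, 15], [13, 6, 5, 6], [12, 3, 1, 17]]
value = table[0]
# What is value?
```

table has 3 rows. Row 0 is [1, 2, 11, 15].

[1, 2, 11, 15]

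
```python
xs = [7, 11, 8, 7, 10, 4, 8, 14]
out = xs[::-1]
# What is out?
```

xs has length 8. The slice xs[::-1] selects indices [7, 6, 5, 4, 3, 2, 1, 0] (7->14, 6->8, 5->4, 4->10, 3->7, 2->8, 1->11, 0->7), giving [14, 8, 4, 10, 7, 8, 11, 7].

[14, 8, 4, 10, 7, 8, 11, 7]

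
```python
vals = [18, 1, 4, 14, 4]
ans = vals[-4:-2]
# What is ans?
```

vals has length 5. The slice vals[-4:-2] selects indices [1, 2] (1->1, 2->4), giving [1, 4].

[1, 4]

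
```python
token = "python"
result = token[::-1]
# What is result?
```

token has length 6. The slice token[::-1] selects indices [5, 4, 3, 2, 1, 0] (5->'n', 4->'o', 3->'h', 2->'t', 1->'y', 0->'p'), giving 'nohtyp'.

'nohtyp'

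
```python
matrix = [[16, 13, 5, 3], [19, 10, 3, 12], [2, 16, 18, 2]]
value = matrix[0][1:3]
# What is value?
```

matrix[0] = [16, 13, 5, 3]. matrix[0] has length 4. The slice matrix[0][1:3] selects indices [1, 2] (1->13, 2->5), giving [13, 5].

[13, 5]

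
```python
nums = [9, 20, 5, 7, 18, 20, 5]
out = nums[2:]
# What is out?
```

nums has length 7. The slice nums[2:] selects indices [2, 3, 4, 5, 6] (2->5, 3->7, 4->18, 5->20, 6->5), giving [5, 7, 18, 20, 5].

[5, 7, 18, 20, 5]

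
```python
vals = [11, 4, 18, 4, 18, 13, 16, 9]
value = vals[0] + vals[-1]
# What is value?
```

vals has length 8. vals[0] = 11.
vals has length 8. Negative index -1 maps to positive index 8 + (-1) = 7. vals[7] = 9.
Sum: 11 + 9 = 20.

20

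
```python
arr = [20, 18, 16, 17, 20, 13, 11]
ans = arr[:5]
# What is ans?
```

arr has length 7. The slice arr[:5] selects indices [0, 1, 2, 3, 4] (0->20, 1->18, 2->16, 3->17, 4->20), giving [20, 18, 16, 17, 20].

[20, 18, 16, 17, 20]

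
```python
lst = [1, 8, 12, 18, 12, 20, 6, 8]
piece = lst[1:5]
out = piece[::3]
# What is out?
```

lst has length 8. The slice lst[1:5] selects indices [1, 2, 3, 4] (1->8, 2->12, 3->18, 4->12), giving [8, 12, 18, 12]. So piece = [8, 12, 18, 12]. piece has length 4. The slice piece[::3] selects indices [0, 3] (0->8, 3->12), giving [8, 12].

[8, 12]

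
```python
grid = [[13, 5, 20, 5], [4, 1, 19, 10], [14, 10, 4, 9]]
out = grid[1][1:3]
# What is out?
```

grid[1] = [4, 1, 19, 10]. grid[1] has length 4. The slice grid[1][1:3] selects indices [1, 2] (1->1, 2->19), giving [1, 19].

[1, 19]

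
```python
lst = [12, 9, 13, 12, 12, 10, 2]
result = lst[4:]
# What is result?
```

lst has length 7. The slice lst[4:] selects indices [4, 5, 6] (4->12, 5->10, 6->2), giving [12, 10, 2].

[12, 10, 2]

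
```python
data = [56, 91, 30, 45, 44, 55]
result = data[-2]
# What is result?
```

data has length 6. Negative index -2 maps to positive index 6 + (-2) = 4. data[4] = 44.

44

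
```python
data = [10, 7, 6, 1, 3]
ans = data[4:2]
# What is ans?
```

data has length 5. The slice data[4:2] resolves to an empty index range, so the result is [].

[]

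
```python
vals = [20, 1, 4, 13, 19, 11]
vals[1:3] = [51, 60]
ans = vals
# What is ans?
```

vals starts as [20, 1, 4, 13, 19, 11] (length 6). The slice vals[1:3] covers indices [1, 2] with values [1, 4]. Replacing that slice with [51, 60] (same length) produces [20, 51, 60, 13, 19, 11].

[20, 51, 60, 13, 19, 11]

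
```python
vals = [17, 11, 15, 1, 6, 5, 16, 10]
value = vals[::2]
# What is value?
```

vals has length 8. The slice vals[::2] selects indices [0, 2, 4, 6] (0->17, 2->15, 4->6, 6->16), giving [17, 15, 6, 16].

[17, 15, 6, 16]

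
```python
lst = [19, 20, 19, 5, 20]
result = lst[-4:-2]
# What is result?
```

lst has length 5. The slice lst[-4:-2] selects indices [1, 2] (1->20, 2->19), giving [20, 19].

[20, 19]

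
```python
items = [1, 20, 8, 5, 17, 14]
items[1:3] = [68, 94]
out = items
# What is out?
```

items starts as [1, 20, 8, 5, 17, 14] (length 6). The slice items[1:3] covers indices [1, 2] with values [20, 8]. Replacing that slice with [68, 94] (same length) produces [1, 68, 94, 5, 17, 14].

[1, 68, 94, 5, 17, 14]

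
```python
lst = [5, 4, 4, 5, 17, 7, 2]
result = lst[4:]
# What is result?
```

lst has length 7. The slice lst[4:] selects indices [4, 5, 6] (4->17, 5->7, 6->2), giving [17, 7, 2].

[17, 7, 2]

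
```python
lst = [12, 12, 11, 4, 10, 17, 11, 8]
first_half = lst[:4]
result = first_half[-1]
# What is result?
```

lst has length 8. The slice lst[:4] selects indices [0, 1, 2, 3] (0->12, 1->12, 2->11, 3->4), giving [12, 12, 11, 4]. So first_half = [12, 12, 11, 4]. Then first_half[-1] = 4.

4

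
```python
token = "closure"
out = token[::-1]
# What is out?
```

token has length 7. The slice token[::-1] selects indices [6, 5, 4, 3, 2, 1, 0] (6->'e', 5->'r', 4->'u', 3->'s', 2->'o', 1->'l', 0->'c'), giving 'erusolc'.

'erusolc'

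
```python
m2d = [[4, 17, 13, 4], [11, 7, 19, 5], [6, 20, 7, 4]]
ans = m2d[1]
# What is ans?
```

m2d has 3 rows. Row 1 is [11, 7, 19, 5].

[11, 7, 19, 5]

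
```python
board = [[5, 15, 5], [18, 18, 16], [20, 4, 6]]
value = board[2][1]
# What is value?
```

board[2] = [20, 4, 6]. Taking column 1 of that row yields 4.

4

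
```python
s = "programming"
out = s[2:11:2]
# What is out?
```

s has length 11. The slice s[2:11:2] selects indices [2, 4, 6, 8, 10] (2->'o', 4->'r', 6->'m', 8->'i', 10->'g'), giving 'ormig'.

'ormig'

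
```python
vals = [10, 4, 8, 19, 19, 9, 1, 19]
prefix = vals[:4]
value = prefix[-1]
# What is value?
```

vals has length 8. The slice vals[:4] selects indices [0, 1, 2, 3] (0->10, 1->4, 2->8, 3->19), giving [10, 4, 8, 19]. So prefix = [10, 4, 8, 19]. Then prefix[-1] = 19.

19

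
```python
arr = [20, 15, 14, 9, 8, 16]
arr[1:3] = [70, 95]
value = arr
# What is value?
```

arr starts as [20, 15, 14, 9, 8, 16] (length 6). The slice arr[1:3] covers indices [1, 2] with values [15, 14]. Replacing that slice with [70, 95] (same length) produces [20, 70, 95, 9, 8, 16].

[20, 70, 95, 9, 8, 16]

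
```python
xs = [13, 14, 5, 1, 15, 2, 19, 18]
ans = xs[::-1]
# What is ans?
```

xs has length 8. The slice xs[::-1] selects indices [7, 6, 5, 4, 3, 2, 1, 0] (7->18, 6->19, 5->2, 4->15, 3->1, 2->5, 1->14, 0->13), giving [18, 19, 2, 15, 1, 5, 14, 13].

[18, 19, 2, 15, 1, 5, 14, 13]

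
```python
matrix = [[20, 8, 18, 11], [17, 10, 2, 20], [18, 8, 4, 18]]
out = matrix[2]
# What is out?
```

matrix has 3 rows. Row 2 is [18, 8, 4, 18].

[18, 8, 4, 18]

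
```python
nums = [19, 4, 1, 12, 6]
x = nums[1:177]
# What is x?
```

nums has length 5. The slice nums[1:177] selects indices [1, 2, 3, 4] (1->4, 2->1, 3->12, 4->6), giving [4, 1, 12, 6].

[4, 1, 12, 6]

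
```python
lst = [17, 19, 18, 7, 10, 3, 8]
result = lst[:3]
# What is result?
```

lst has length 7. The slice lst[:3] selects indices [0, 1, 2] (0->17, 1->19, 2->18), giving [17, 19, 18].

[17, 19, 18]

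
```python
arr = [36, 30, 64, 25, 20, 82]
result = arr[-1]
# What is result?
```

arr has length 6. Negative index -1 maps to positive index 6 + (-1) = 5. arr[5] = 82.

82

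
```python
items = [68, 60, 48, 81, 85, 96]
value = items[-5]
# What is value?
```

items has length 6. Negative index -5 maps to positive index 6 + (-5) = 1. items[1] = 60.

60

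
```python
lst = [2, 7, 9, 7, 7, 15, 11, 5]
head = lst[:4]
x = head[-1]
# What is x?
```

lst has length 8. The slice lst[:4] selects indices [0, 1, 2, 3] (0->2, 1->7, 2->9, 3->7), giving [2, 7, 9, 7]. So head = [2, 7, 9, 7]. Then head[-1] = 7.

7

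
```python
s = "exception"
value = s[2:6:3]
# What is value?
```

s has length 9. The slice s[2:6:3] selects indices [2, 5] (2->'c', 5->'t'), giving 'ct'.

'ct'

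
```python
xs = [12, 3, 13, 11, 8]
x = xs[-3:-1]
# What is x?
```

xs has length 5. The slice xs[-3:-1] selects indices [2, 3] (2->13, 3->11), giving [13, 11].

[13, 11]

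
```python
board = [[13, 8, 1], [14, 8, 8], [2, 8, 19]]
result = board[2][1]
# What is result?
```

board[2] = [2, 8, 19]. Taking column 1 of that row yields 8.

8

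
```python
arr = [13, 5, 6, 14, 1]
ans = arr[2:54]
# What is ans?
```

arr has length 5. The slice arr[2:54] selects indices [2, 3, 4] (2->6, 3->14, 4->1), giving [6, 14, 1].

[6, 14, 1]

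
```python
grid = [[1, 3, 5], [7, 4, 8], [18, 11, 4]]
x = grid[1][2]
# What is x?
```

grid[1] = [7, 4, 8]. Taking column 2 of that row yields 8.

8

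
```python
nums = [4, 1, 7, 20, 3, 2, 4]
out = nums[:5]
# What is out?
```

nums has length 7. The slice nums[:5] selects indices [0, 1, 2, 3, 4] (0->4, 1->1, 2->7, 3->20, 4->3), giving [4, 1, 7, 20, 3].

[4, 1, 7, 20, 3]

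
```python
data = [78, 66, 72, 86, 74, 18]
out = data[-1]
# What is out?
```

data has length 6. Negative index -1 maps to positive index 6 + (-1) = 5. data[5] = 18.

18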